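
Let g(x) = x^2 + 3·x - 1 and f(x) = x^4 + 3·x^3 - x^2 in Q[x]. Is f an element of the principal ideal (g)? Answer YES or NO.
YES

In Q[x] the ideal (g) consists of all multiples of g, so f ∈ (g) iff g | f, i.e. iff the remainder of f on division by g is 0. Divide f by g (g is monic, so eliminate the leading term of the running remainder at each step):
  leading term x^4: subtract (x^2)·g(x) = x^4 + 3·x^3 - x^2, leaving 0
The remainder is 0, so f(x) = g(x) · h(x) with h(x) = x^2. Hence g | f, i.e. f ∈ (g).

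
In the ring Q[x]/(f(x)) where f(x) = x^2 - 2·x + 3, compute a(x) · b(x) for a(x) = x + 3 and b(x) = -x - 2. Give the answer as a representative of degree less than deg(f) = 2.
a · b ≡ -7·x - 3 (mod f(x))

First multiply in Q[x] without reducing: a · b = -x^2 - 5·x - 6. Now divide by f(x) = x^2 - 2·x + 3, eliminating the leading term at each step:
  leading term -x^2: subtract (-1)·f(x) = -x^2 + 2·x - 3, leaving -7·x - 3
The degree is now < 2, so this is the remainder. Hence a · b ≡ -7·x - 3 in Q[x]/(f).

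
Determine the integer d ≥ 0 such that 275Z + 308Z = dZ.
(275, 308) = (11); d = 11

In the PID Z, (a, b) is generated by gcd(a, b). Compute gcd(308, 275) with the extended Euclidean algorithm, tracking rows (r, s, t) with s·308 + t·275 = r:
  row A: (308, 1, 0)   [1·308 + 0·275 = 308]
  row B: (275, 0, 1)   [0·308 + 1·275 = 275]
  308 = 1·275 + 33   → row C = row A − 1·row B = (33, 1, −1)   [check: 1·308 − 1·275 = 33]
  275 = 8·33 + 11   → row D = row B − 8·row C = (11, −8, 9)   [check: −8·308 + 9·275 = 11]
  33 = 3·11 + 0   → remainder 0, stop. gcd = 11 (last nonzero row D).
So gcd(275, 308) = 11, with Bézout identity −8·308 + 9·275 = 11. Containment (⊇): the Bézout identity exhibits 11 as an element of (275, 308), giving (11) ⊆ (275, 308). Containment (⊆): since 11 | 275 and 11 | 308 (275 = 11·25, 308 = 11·28), every Z-linear combination of 275 and 308 is divisible by 11, so (275, 308) ⊆ (11). Therefore (275, 308) = (11), d = 11.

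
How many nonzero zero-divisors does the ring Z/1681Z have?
Z/1681Z has 40 nonzero zero-divisors

In Z/1681Z each nonzero element is either a unit (gcd with 1681 is 1) or a zero-divisor (gcd > 1). The number of units is φ(1681): factorise 1681 = 41^2, so φ(1681) = (41^2 − 41^1) = 1640 = 1640. The nonzero elements number 1681 − 1 = 1680. Hence the nonzero zero-divisors number 1680 − 1640 = 40.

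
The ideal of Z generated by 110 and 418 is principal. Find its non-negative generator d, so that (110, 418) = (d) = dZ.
(110, 418) = (22); d = 22

In the PID Z, (a, b) is generated by gcd(a, b). Compute gcd(418, 110) with the extended Euclidean algorithm, tracking rows (r, s, t) with s·418 + t·110 = r:
  row A: (418, 1, 0)   [1·418 + 0·110 = 418]
  row B: (110, 0, 1)   [0·418 + 1·110 = 110]
  418 = 3·110 + 88   → row C = row A − 3·row B = (88, 1, −3)   [check: 1·418 − 3·110 = 88]
  110 = 1·88 + 22   → row D = row B − 1·row C = (22, −1, 4)   [check: −1·418 + 4·110 = 22]
  88 = 4·22 + 0   → remainder 0, stop. gcd = 22 (last nonzero row D).
So gcd(110, 418) = 22, with Bézout identity −1·418 + 4·110 = 22. Containment (⊇): the Bézout identity exhibits 22 as an element of (110, 418), giving (22) ⊆ (110, 418). Containment (⊆): since 22 | 110 and 22 | 418 (110 = 22·5, 418 = 22·19), every Z-linear combination of 110 and 418 is divisible by 22, so (110, 418) ⊆ (22). Therefore (110, 418) = (22), d = 22.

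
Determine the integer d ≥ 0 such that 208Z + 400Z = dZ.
(208, 400) = (16); d = 16

In the PID Z, (a, b) is generated by gcd(a, b). Compute gcd(400, 208) with the extended Euclidean algorithm, tracking rows (r, s, t) with s·400 + t·208 = r:
  row A: (400, 1, 0)   [1·400 + 0·208 = 400]
  row B: (208, 0, 1)   [0·400 + 1·208 = 208]
  400 = 1·208 + 192   → row C = row A − 1·row B = (192, 1, −1)   [check: 1·400 − 1·208 = 192]
  208 = 1·192 + 16   → row D = row B − 1·row C = (16, −1, 2)   [check: −1·400 + 2·208 = 16]
  192 = 12·16 + 0   → remainder 0, stop. gcd = 16 (last nonzero row D).
So gcd(208, 400) = 16, with Bézout identity −1·400 + 2·208 = 16. Containment (⊇): the Bézout identity exhibits 16 as an element of (208, 400), giving (16) ⊆ (208, 400). Containment (⊆): since 16 | 208 and 16 | 400 (208 = 16·13, 400 = 16·25), every Z-linear combination of 208 and 400 is divisible by 16, so (208, 400) ⊆ (16). Therefore (208, 400) = (16), d = 16.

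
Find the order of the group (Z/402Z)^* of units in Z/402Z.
(Z/402Z)^* consists of the classes a with gcd(a, 402) = 1, so its order is φ(402). φ is multiplicative, with φ(p^e) = p^e − p^(e−1). Factorise 402 = 2 · 3 · 67. Then
  φ(402) = (2 − 1) · (3 − 1) · (67 − 1) = 1 · 2 · 66 = 132.
Thus |(Z/402Z)^*| = 132.

Final answer: |(Z/402Z)^*| = 132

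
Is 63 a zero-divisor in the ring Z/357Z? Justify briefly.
gcd(63, 357) = 21 > 1, so 63 is not a unit in Z/357Z. In Z/nZ every nonzero non-unit is a zero-divisor: explicitly, take b = 357/gcd = 17 ≠ 0 (mod 357); then 63·17 = 1071 = 3·357, i.e. 63·17 ≡ 0 (mod 357). So 63 is a zero-divisor.

Final answer: YES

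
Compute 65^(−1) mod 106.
65^(−1) ≡ 31 (mod 106)

Apply the extended Euclidean algorithm to (106, 65), tracking rows (r, s, t) with s·106 + t·65 = r. Each division r_prev = q·r_cur + r_new produces the new row as (previous row) − q·(current row):
  row A: (106, 1, 0)   [1·106 + 0·65 = 106]
  row B: (65, 0, 1)   [0·106 + 1·65 = 65]
  106 = 1·65 + 41   → row C = row A − 1·row B = (41, 1, −1)   [check: 1·106 − 1·65 = 41]
  65 = 1·41 + 24   → row D = row B − 1·row C = (24, −1, 2)   [check: −1·106 + 2·65 = 24]
  41 = 1·24 + 17   → row E = row C − 1·row D = (17, 2, −3)   [check: 2·106 − 3·65 = 17]
  24 = 1·17 + 7   → row F = row D − 1·row E = (7, −3, 5)   [check: −3·106 + 5·65 = 7]
  17 = 2·7 + 3   → row G = row E − 2·row F = (3, 8, −13)   [check: 8·106 − 13·65 = 3]
  7 = 2·3 + 1   → row H = row F − 2·row G = (1, −19, 31)   [check: −19·106 + 31·65 = 1]
  3 = 3·1 + 0   → remainder 0, stop. gcd = 1 (last nonzero row H).
The gcd is 1, so 65 is invertible mod 106. The last nonzero row gives −19·106 + 31·65 = 1, so t = 31. So 65^(−1) ≡ 31 (mod 106). Verify: 65 · 31 = 2015 ≡ 1 (mod 106). ✓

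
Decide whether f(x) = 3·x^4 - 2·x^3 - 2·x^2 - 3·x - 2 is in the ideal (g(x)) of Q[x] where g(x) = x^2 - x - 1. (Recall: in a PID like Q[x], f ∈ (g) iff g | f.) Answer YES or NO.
YES

In Q[x] the ideal (g) consists of all multiples of g, so f ∈ (g) iff g | f, i.e. iff the remainder of f on division by g is 0. Divide f by g (g is monic, so eliminate the leading term of the running remainder at each step):
  leading term 3·x^4: subtract (3·x^2)·g(x) = 3·x^4 - 3·x^3 - 3·x^2, leaving x^3 + x^2 - 3·x - 2
  leading term x^3: subtract (x)·g(x) = x^3 - x^2 - x, leaving 2·x^2 - 2·x - 2
  leading term 2·x^2: subtract (2)·g(x) = 2·x^2 - 2·x - 2, leaving 0
The remainder is 0, so f(x) = g(x) · h(x) with h(x) = 3·x^2 + x + 2. Hence g | f, i.e. f ∈ (g).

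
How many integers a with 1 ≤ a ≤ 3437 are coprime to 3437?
The number of a ∈ {1, ..., 3437} with gcd(a, 3437) = 1 is by definition Euler's totient φ(3437). φ is multiplicative, with φ(p^e) = p^e − p^(e−1). Factorise 3437 = 7 · 491. Then
  φ(3437) = (7 − 1) · (491 − 1) = 6 · 490 = 2940.
So there are 2940 such integers.

Final answer: 2940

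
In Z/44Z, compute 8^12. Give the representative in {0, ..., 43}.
20

Use repeated squaring. Binary(12) = 1100. Walk through the bits of the exponent 12 left-to-right: at each bit after the leading one, square the running value, then multiply by 8 if the bit is 1 (always reducing mod 44):
  bit 1 = 1 (leading): start with 8.
  bit 2 = 1: square 8^2 = 64 ≡ 20; bit is 1, so multiply 20·8 = 160 ≡ 28 (mod 44).
  bit 3 = 0: square 28^2 = 784 ≡ 36 (mod 44).
  bit 4 = 0: square 36^2 = 1296 ≡ 20 (mod 44).
Final value: 8^12 ≡ 20 (mod 44).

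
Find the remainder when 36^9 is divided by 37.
Use repeated squaring. Binary(9) = 1001. Walk through the bits of the exponent 9 left-to-right: at each bit after the leading one, square the running value, then multiply by 36 if the bit is 1 (always reducing mod 37):
  bit 1 = 1 (leading): start with 36.
  bit 2 = 0: square 36^2 = 1296 ≡ 1 (mod 37).
  bit 3 = 0: square 1^2 = 1 (mod 37).
  bit 4 = 1: square 1^2 = 1; bit is 1, so multiply 1·36 = 36 (mod 37).
Final value: 36^9 ≡ 36 (mod 37).

Final answer: 36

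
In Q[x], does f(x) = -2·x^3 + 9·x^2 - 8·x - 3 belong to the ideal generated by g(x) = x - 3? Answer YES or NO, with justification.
In Q[x] the ideal (g) consists of all multiples of g, so f ∈ (g) iff g | f, i.e. iff the remainder of f on division by g is 0. Divide f by g (g is monic, so eliminate the leading term of the running remainder at each step):
  leading term -2·x^3: subtract (-2·x^2)·g(x) = -2·x^3 + 6·x^2, leaving 3·x^2 - 8·x - 3
  leading term 3·x^2: subtract (3·x)·g(x) = 3·x^2 - 9·x, leaving x - 3
  leading term x: subtract (1)·g(x) = x - 3, leaving 0
The remainder is 0, so f(x) = g(x) · h(x) with h(x) = -2·x^2 + 3·x + 1. Hence g | f, i.e. f ∈ (g).

Final answer: YES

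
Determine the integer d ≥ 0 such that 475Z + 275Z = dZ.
(475, 275) = (25); d = 25

In the PID Z, (a, b) is generated by gcd(a, b). Compute gcd(475, 275) with the extended Euclidean algorithm, tracking rows (r, s, t) with s·475 + t·275 = r:
  row A: (475, 1, 0)   [1·475 + 0·275 = 475]
  row B: (275, 0, 1)   [0·475 + 1·275 = 275]
  475 = 1·275 + 200   → row C = row A − 1·row B = (200, 1, −1)   [check: 1·475 − 1·275 = 200]
  275 = 1·200 + 75   → row D = row B − 1·row C = (75, −1, 2)   [check: −1·475 + 2·275 = 75]
  200 = 2·75 + 50   → row E = row C − 2·row D = (50, 3, −5)   [check: 3·475 − 5·275 = 50]
  75 = 1·50 + 25   → row F = row D − 1·row E = (25, −4, 7)   [check: −4·475 + 7·275 = 25]
  50 = 2·25 + 0   → remainder 0, stop. gcd = 25 (last nonzero row F).
So gcd(475, 275) = 25, with Bézout identity −4·475 + 7·275 = 25. Containment (⊇): the Bézout identity exhibits 25 as an element of (475, 275), giving (25) ⊆ (475, 275). Containment (⊆): since 25 | 475 and 25 | 275 (475 = 25·19, 275 = 25·11), every Z-linear combination of 475 and 275 is divisible by 25, so (475, 275) ⊆ (25). Therefore (475, 275) = (25), d = 25.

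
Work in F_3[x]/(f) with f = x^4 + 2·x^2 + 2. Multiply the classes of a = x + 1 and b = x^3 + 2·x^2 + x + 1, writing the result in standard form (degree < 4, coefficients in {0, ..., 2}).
Multiply as integer polynomials: a · b = x^4 + 3·x^3 + 3·x^2 + 2·x + 1. Reducing coefficients mod 3: a · b ≡ x^4 + 2·x + 1. Now divide by f(x) = x^4 + 2·x^2 + 2 in F_3[x], eliminating the leading term at each step:
  leading term x^4: subtract (1)·f(x) = x^4 + 2·x^2 + 2, leaving x^2 + 2·x + 2 (coefficients mod 3)
The degree is now < 4, so this is the remainder. Hence a · b ≡ x^2 + 2·x + 2 in F_3[x]/(f).

Final answer: a · b ≡ x^2 + 2·x + 2 (mod f(x))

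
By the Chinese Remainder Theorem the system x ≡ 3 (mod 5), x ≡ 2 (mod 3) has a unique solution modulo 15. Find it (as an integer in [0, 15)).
x ≡ 8 (mod 15); the representative in [0, 15) is 8

The moduli 5, 3 are pairwise coprime, so by the CRT there is a unique solution mod 5·3 = 15.
Solve by successive substitution. Start with x ≡ 3 (mod 5).
  Combine with x ≡ 2 (mod 3): write x = 3 + 5·t and require 3 + 5·t ≡ 2 (mod 3), i.e. 5·t ≡ 2 − 3 ≡ 2 (mod 3). Since 5^(−1) ≡ 2 (mod 3) (5 ≡ 2 (mod 3)), t ≡ 2·2 ≡ 1 (mod 3). So x ≡ 3 + 5·1 = 8 (mod 15).
Unique solution in [0, 15): x = 8.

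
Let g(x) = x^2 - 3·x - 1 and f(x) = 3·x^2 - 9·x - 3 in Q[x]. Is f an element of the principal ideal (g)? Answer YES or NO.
YES

In Q[x] the ideal (g) consists of all multiples of g, so f ∈ (g) iff g | f, i.e. iff the remainder of f on division by g is 0. Divide f by g (g is monic, so eliminate the leading term of the running remainder at each step):
  leading term 3·x^2: subtract (3)·g(x) = 3·x^2 - 9·x - 3, leaving 0
The remainder is 0, so f(x) = g(x) · h(x) with h(x) = 3. Hence g | f, i.e. f ∈ (g).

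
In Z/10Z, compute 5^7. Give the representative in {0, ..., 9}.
5

Use repeated squaring. Binary(7) = 111. Walk through the bits of the exponent 7 left-to-right: at each bit after the leading one, square the running value, then multiply by 5 if the bit is 1 (always reducing mod 10):
  bit 1 = 1 (leading): start with 5.
  bit 2 = 1: square 5^2 = 25 ≡ 5; bit is 1, so multiply 5·5 = 25 ≡ 5 (mod 10).
  bit 3 = 1: square 5^2 = 25 ≡ 5; bit is 1, so multiply 5·5 = 25 ≡ 5 (mod 10).
Final value: 5^7 ≡ 5 (mod 10).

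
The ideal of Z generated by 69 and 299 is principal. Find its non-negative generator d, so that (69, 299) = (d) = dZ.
In the PID Z, (a, b) is generated by gcd(a, b). Compute gcd(299, 69) with the extended Euclidean algorithm, tracking rows (r, s, t) with s·299 + t·69 = r:
  row A: (299, 1, 0)   [1·299 + 0·69 = 299]
  row B: (69, 0, 1)   [0·299 + 1·69 = 69]
  299 = 4·69 + 23   → row C = row A − 4·row B = (23, 1, −4)   [check: 1·299 − 4·69 = 23]
  69 = 3·23 + 0   → remainder 0, stop. gcd = 23 (last nonzero row C).
So gcd(69, 299) = 23, with Bézout identity 1·299 − 4·69 = 23. Containment (⊇): the Bézout identity exhibits 23 as an element of (69, 299), giving (23) ⊆ (69, 299). Containment (⊆): since 23 | 69 and 23 | 299 (69 = 23·3, 299 = 23·13), every Z-linear combination of 69 and 299 is divisible by 23, so (69, 299) ⊆ (23). Therefore (69, 299) = (23), d = 23.

Final answer: (69, 299) = (23); d = 23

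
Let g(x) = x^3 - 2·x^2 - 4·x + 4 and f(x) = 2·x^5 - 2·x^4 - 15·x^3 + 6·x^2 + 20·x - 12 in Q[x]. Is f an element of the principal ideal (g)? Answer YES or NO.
In Q[x] the ideal (g) consists of all multiples of g, so f ∈ (g) iff g | f, i.e. iff the remainder of f on division by g is 0. Divide f by g (g is monic, so eliminate the leading term of the running remainder at each step):
  leading term 2·x^5: subtract (2·x^2)·g(x) = 2·x^5 - 4·x^4 - 8·x^3 + 8·x^2, leaving 2·x^4 - 7·x^3 - 2·x^2 + 20·x - 12
  leading term 2·x^4: subtract (2·x)·g(x) = 2·x^4 - 4·x^3 - 8·x^2 + 8·x, leaving -3·x^3 + 6·x^2 + 12·x - 12
  leading term -3·x^3: subtract (-3)·g(x) = -3·x^3 + 6·x^2 + 12·x - 12, leaving 0
The remainder is 0, so f(x) = g(x) · h(x) with h(x) = 2·x^2 + 2·x - 3. Hence g | f, i.e. f ∈ (g).

Final answer: YES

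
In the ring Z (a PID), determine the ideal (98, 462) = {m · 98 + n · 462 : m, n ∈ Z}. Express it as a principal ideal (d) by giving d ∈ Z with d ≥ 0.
(98, 462) = (14); d = 14

In the PID Z, (a, b) is generated by gcd(a, b). Compute gcd(462, 98) with the extended Euclidean algorithm, tracking rows (r, s, t) with s·462 + t·98 = r:
  row A: (462, 1, 0)   [1·462 + 0·98 = 462]
  row B: (98, 0, 1)   [0·462 + 1·98 = 98]
  462 = 4·98 + 70   → row C = row A − 4·row B = (70, 1, −4)   [check: 1·462 − 4·98 = 70]
  98 = 1·70 + 28   → row D = row B − 1·row C = (28, −1, 5)   [check: −1·462 + 5·98 = 28]
  70 = 2·28 + 14   → row E = row C − 2·row D = (14, 3, −14)   [check: 3·462 − 14·98 = 14]
  28 = 2·14 + 0   → remainder 0, stop. gcd = 14 (last nonzero row E).
So gcd(98, 462) = 14, with Bézout identity 3·462 − 14·98 = 14. Containment (⊇): the Bézout identity exhibits 14 as an element of (98, 462), giving (14) ⊆ (98, 462). Containment (⊆): since 14 | 98 and 14 | 462 (98 = 14·7, 462 = 14·33), every Z-linear combination of 98 and 462 is divisible by 14, so (98, 462) ⊆ (14). Therefore (98, 462) = (14), d = 14.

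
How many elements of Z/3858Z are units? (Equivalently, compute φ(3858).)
An element a ∈ Z/3858Z is a unit iff gcd(a, 3858) = 1, so the number of units is φ(3858). φ is multiplicative, with φ(p^e) = p^e − p^(e−1). Factorise 3858 = 2 · 3 · 643. Then
  φ(3858) = (2 − 1) · (3 − 1) · (643 − 1) = 1 · 2 · 642 = 1284.

Final answer: Z/3858Z has φ(3858) = 1284 units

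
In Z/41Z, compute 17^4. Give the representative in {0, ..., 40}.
4

Use repeated squaring. Binary(4) = 100. Walk through the bits of the exponent 4 left-to-right: at each bit after the leading one, square the running value, then multiply by 17 if the bit is 1 (always reducing mod 41):
  bit 1 = 1 (leading): start with 17.
  bit 2 = 0: square 17^2 = 289 ≡ 2 (mod 41).
  bit 3 = 0: square 2^2 = 4 (mod 41).
Final value: 17^4 ≡ 4 (mod 41).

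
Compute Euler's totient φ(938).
φ is multiplicative, with φ(p^e) = p^e − p^(e−1). Factorise 938 = 2 · 7 · 67. Then
  φ(938) = (2 − 1) · (7 − 1) · (67 − 1) = 1 · 6 · 66 = 396.

Final answer: φ(938) = 396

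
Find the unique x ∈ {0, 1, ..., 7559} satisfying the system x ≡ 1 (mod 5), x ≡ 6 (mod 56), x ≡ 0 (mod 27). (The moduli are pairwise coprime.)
The moduli 5, 56, 27 are pairwise coprime, so by the CRT there is a unique solution mod 5·56·27 = 7560.
Solve by successive substitution. Start with x ≡ 1 (mod 5).
  Combine with x ≡ 6 (mod 56): write x = 1 + 5·t and require 1 + 5·t ≡ 6 (mod 56), i.e. 5·t ≡ 6 − 1 ≡ 5 (mod 56). Since 5^(−1) ≡ 45 (mod 56), t ≡ 45·5 ≡ 1 (mod 56). So x ≡ 1 + 5·1 = 6 (mod 280).
  Combine with x ≡ 0 (mod 27): write x = 6 + 280·t and require 6 + 280·t ≡ 0 (mod 27), i.e. 280·t ≡ 0 − 6 ≡ 21 (mod 27). Since 280^(−1) ≡ 19 (mod 27) (280 ≡ 10 (mod 27)), t ≡ 19·21 ≡ 21 (mod 27). So x ≡ 6 + 280·21 = 5886 (mod 7560).
Unique solution in [0, 7560): x = 5886.

Final answer: x ≡ 5886 (mod 7560); the representative in [0, 7560) is 5886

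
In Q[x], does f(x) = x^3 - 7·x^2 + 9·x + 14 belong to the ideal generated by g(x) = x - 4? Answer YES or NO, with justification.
In Q[x] the ideal (g) consists of all multiples of g, so f ∈ (g) iff g | f, i.e. iff the remainder of f on division by g is 0. Divide f by g (g is monic, so eliminate the leading term of the running remainder at each step):
  leading term x^3: subtract (x^2)·g(x) = x^3 - 4·x^2, leaving -3·x^2 + 9·x + 14
  leading term -3·x^2: subtract (-3·x)·g(x) = -3·x^2 + 12·x, leaving 14 - 3·x
  leading term -3·x: subtract (-3)·g(x) = 12 - 3·x, leaving 2
The remainder r(x) = 2 ≠ 0 (and deg r < deg g), so g ∤ f, i.e. f ∉ (g).

Final answer: NO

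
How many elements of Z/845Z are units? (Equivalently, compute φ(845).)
Z/845Z has φ(845) = 624 units

An element a ∈ Z/845Z is a unit iff gcd(a, 845) = 1, so the number of units is φ(845). φ is multiplicative, with φ(p^e) = p^e − p^(e−1). Factorise 845 = 5 · 13^2. Then
  φ(845) = (5 − 1) · (13^2 − 13^1) = 4 · 156 = 624.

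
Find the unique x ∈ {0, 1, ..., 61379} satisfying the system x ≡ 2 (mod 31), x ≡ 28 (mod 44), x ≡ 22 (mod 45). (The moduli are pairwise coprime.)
x ≡ 51772 (mod 61380); the representative in [0, 61380) is 51772

The moduli 31, 44, 45 are pairwise coprime, so by the CRT there is a unique solution mod 31·44·45 = 61380.
Solve by successive substitution. Start with x ≡ 2 (mod 31).
  Combine with x ≡ 28 (mod 44): write x = 2 + 31·t and require 2 + 31·t ≡ 28 (mod 44), i.e. 31·t ≡ 28 − 2 ≡ 26 (mod 44). Since 31^(−1) ≡ 27 (mod 44), t ≡ 27·26 ≡ 42 (mod 44). So x ≡ 2 + 31·42 = 1304 (mod 1364).
  Combine with x ≡ 22 (mod 45): write x = 1304 + 1364·t and require 1304 + 1364·t ≡ 22 (mod 45), i.e. 1364·t ≡ 22 − 1304 ≡ 23 (mod 45). Since 1364^(−1) ≡ 29 (mod 45) (1364 ≡ 14 (mod 45)), t ≡ 29·23 ≡ 37 (mod 45). So x ≡ 1304 + 1364·37 = 51772 (mod 61380).
Unique solution in [0, 61380): x = 51772.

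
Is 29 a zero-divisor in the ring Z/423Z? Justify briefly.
NO

gcd(29, 423) = 1, so 29 is a unit in Z/423Z (it has a multiplicative inverse). A unit cannot be a zero-divisor: if 29·b ≡ 0 then multiplying both sides by 29^(−1) gives b ≡ 0. So 29 is not a zero-divisor.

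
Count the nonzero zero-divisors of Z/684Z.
Z/684Z has 467 nonzero zero-divisors

In Z/684Z each nonzero element is either a unit (gcd with 684 is 1) or a zero-divisor (gcd > 1). The number of units is φ(684): factorise 684 = 2^2 · 3^2 · 19, so φ(684) = (2^2 − 2^1) · (3^2 − 3^1) · (19 − 1) = 2 · 6 · 18 = 216. The nonzero elements number 684 − 1 = 683. Hence the nonzero zero-divisors number 683 − 216 = 467.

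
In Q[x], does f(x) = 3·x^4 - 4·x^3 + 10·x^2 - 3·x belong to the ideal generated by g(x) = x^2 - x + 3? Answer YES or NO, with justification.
YES

In Q[x] the ideal (g) consists of all multiples of g, so f ∈ (g) iff g | f, i.e. iff the remainder of f on division by g is 0. Divide f by g (g is monic, so eliminate the leading term of the running remainder at each step):
  leading term 3·x^4: subtract (3·x^2)·g(x) = 3·x^4 - 3·x^3 + 9·x^2, leaving -x^3 + x^2 - 3·x
  leading term -x^3: subtract (-x)·g(x) = -x^3 + x^2 - 3·x, leaving 0
The remainder is 0, so f(x) = g(x) · h(x) with h(x) = 3·x^2 - x. Hence g | f, i.e. f ∈ (g).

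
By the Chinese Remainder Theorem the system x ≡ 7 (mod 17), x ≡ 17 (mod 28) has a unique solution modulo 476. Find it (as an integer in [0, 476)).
x ≡ 381 (mod 476); the representative in [0, 476) is 381

The moduli 17, 28 are pairwise coprime, so by the CRT there is a unique solution mod 17·28 = 476.
Solve by successive substitution. Start with x ≡ 7 (mod 17).
  Combine with x ≡ 17 (mod 28): write x = 7 + 17·t and require 7 + 17·t ≡ 17 (mod 28), i.e. 17·t ≡ 17 − 7 ≡ 10 (mod 28). Since 17^(−1) ≡ 5 (mod 28), t ≡ 5·10 ≡ 22 (mod 28). So x ≡ 7 + 17·22 = 381 (mod 476).
Unique solution in [0, 476): x = 381.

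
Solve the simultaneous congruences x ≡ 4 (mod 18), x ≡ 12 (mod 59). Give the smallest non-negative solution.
x ≡ 130 (mod 1062); the representative in [0, 1062) is 130

The moduli 18, 59 are pairwise coprime, so by the CRT there is a unique solution mod 18·59 = 1062.
Solve by successive substitution. Start with x ≡ 4 (mod 18).
  Combine with x ≡ 12 (mod 59): write x = 4 + 18·t and require 4 + 18·t ≡ 12 (mod 59), i.e. 18·t ≡ 12 − 4 ≡ 8 (mod 59). Since 18^(−1) ≡ 23 (mod 59), t ≡ 23·8 ≡ 7 (mod 59). So x ≡ 4 + 18·7 = 130 (mod 1062).
Unique solution in [0, 1062): x = 130.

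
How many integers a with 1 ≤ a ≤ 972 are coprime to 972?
324

The number of a ∈ {1, ..., 972} with gcd(a, 972) = 1 is by definition Euler's totient φ(972). φ is multiplicative, with φ(p^e) = p^e − p^(e−1). Factorise 972 = 2^2 · 3^5. Then
  φ(972) = (2^2 − 2^1) · (3^5 − 3^4) = 2 · 162 = 324.
So there are 324 such integers.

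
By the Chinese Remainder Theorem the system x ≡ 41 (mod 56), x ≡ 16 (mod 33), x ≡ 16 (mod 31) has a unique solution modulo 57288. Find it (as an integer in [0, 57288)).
The moduli 56, 33, 31 are pairwise coprime, so by the CRT there is a unique solution mod 56·33·31 = 57288.
Solve by successive substitution. Start with x ≡ 41 (mod 56).
  Combine with x ≡ 16 (mod 33): write x = 41 + 56·t and require 41 + 56·t ≡ 16 (mod 33), i.e. 56·t ≡ 16 − 41 ≡ 8 (mod 33). Since 56^(−1) ≡ 23 (mod 33) (56 ≡ 23 (mod 33)), t ≡ 23·8 ≡ 19 (mod 33). So x ≡ 41 + 56·19 = 1105 (mod 1848).
  Combine with x ≡ 16 (mod 31): write x = 1105 + 1848·t and require 1105 + 1848·t ≡ 16 (mod 31), i.e. 1848·t ≡ 16 − 1105 ≡ 27 (mod 31). Since 1848^(−1) ≡ 18 (mod 31) (1848 ≡ 19 (mod 31)), t ≡ 18·27 ≡ 21 (mod 31). So x ≡ 1105 + 1848·21 = 39913 (mod 57288).
Unique solution in [0, 57288): x = 39913.

Final answer: x ≡ 39913 (mod 57288); the representative in [0, 57288) is 39913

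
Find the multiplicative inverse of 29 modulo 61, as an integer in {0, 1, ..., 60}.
Apply the extended Euclidean algorithm to (61, 29), tracking rows (r, s, t) with s·61 + t·29 = r. Each division r_prev = q·r_cur + r_new produces the new row as (previous row) − q·(current row):
  row A: (61, 1, 0)   [1·61 + 0·29 = 61]
  row B: (29, 0, 1)   [0·61 + 1·29 = 29]
  61 = 2·29 + 3   → row C = row A − 2·row B = (3, 1, −2)   [check: 1·61 − 2·29 = 3]
  29 = 9·3 + 2   → row D = row B − 9·row C = (2, −9, 19)   [check: −9·61 + 19·29 = 2]
  3 = 1·2 + 1   → row E = row C − 1·row D = (1, 10, −21)   [check: 10·61 − 21·29 = 1]
  2 = 2·1 + 0   → remainder 0, stop. gcd = 1 (last nonzero row E).
The gcd is 1, so 29 is invertible mod 61. The last nonzero row gives 10·61 − 21·29 = 1, so t = −21. So 29^(−1) ≡ −21 ≡ 40 (mod 61). Verify: 29 · 40 = 1160 ≡ 1 (mod 61). ✓

Final answer: 29^(−1) ≡ 40 (mod 61)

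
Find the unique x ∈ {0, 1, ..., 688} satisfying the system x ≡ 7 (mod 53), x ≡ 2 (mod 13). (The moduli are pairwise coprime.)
x ≡ 431 (mod 689); the representative in [0, 689) is 431

The moduli 53, 13 are pairwise coprime, so by the CRT there is a unique solution mod 53·13 = 689.
Solve by successive substitution. Start with x ≡ 7 (mod 53).
  Combine with x ≡ 2 (mod 13): write x = 7 + 53·t and require 7 + 53·t ≡ 2 (mod 13), i.e. 53·t ≡ 2 − 7 ≡ 8 (mod 13). Since 53^(−1) ≡ 1 (mod 13) (53 ≡ 1 (mod 13)), t ≡ 1·8 ≡ 8 (mod 13). So x ≡ 7 + 53·8 = 431 (mod 689).
Unique solution in [0, 689): x = 431.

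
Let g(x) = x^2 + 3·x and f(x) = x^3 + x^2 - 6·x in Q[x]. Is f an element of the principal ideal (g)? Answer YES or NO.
In Q[x] the ideal (g) consists of all multiples of g, so f ∈ (g) iff g | f, i.e. iff the remainder of f on division by g is 0. Divide f by g (g is monic, so eliminate the leading term of the running remainder at each step):
  leading term x^3: subtract (x)·g(x) = x^3 + 3·x^2, leaving -2·x^2 - 6·x
  leading term -2·x^2: subtract (-2)·g(x) = -2·x^2 - 6·x, leaving 0
The remainder is 0, so f(x) = g(x) · h(x) with h(x) = x - 2. Hence g | f, i.e. f ∈ (g).

Final answer: YES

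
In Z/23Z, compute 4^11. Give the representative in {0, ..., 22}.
Use repeated squaring. Binary(11) = 1011. Walk through the bits of the exponent 11 left-to-right: at each bit after the leading one, square the running value, then multiply by 4 if the bit is 1 (always reducing mod 23):
  bit 1 = 1 (leading): start with 4.
  bit 2 = 0: square 4^2 = 16 (mod 23).
  bit 3 = 1: square 16^2 = 256 ≡ 3; bit is 1, so multiply 3·4 = 12 (mod 23).
  bit 4 = 1: square 12^2 = 144 ≡ 6; bit is 1, so multiply 6·4 = 24 ≡ 1 (mod 23).
Final value: 4^11 ≡ 1 (mod 23).

Final answer: 1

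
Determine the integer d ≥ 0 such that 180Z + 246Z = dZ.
In the PID Z, (a, b) is generated by gcd(a, b). Compute gcd(246, 180) with the extended Euclidean algorithm, tracking rows (r, s, t) with s·246 + t·180 = r:
  row A: (246, 1, 0)   [1·246 + 0·180 = 246]
  row B: (180, 0, 1)   [0·246 + 1·180 = 180]
  246 = 1·180 + 66   → row C = row A − 1·row B = (66, 1, −1)   [check: 1·246 − 1·180 = 66]
  180 = 2·66 + 48   → row D = row B − 2·row C = (48, −2, 3)   [check: −2·246 + 3·180 = 48]
  66 = 1·48 + 18   → row E = row C − 1·row D = (18, 3, −4)   [check: 3·246 − 4·180 = 18]
  48 = 2·18 + 12   → row F = row D − 2·row E = (12, −8, 11)   [check: −8·246 + 11·180 = 12]
  18 = 1·12 + 6   → row G = row E − 1·row F = (6, 11, −15)   [check: 11·246 − 15·180 = 6]
  12 = 2·6 + 0   → remainder 0, stop. gcd = 6 (last nonzero row G).
So gcd(180, 246) = 6, with Bézout identity 11·246 − 15·180 = 6. Containment (⊇): the Bézout identity exhibits 6 as an element of (180, 246), giving (6) ⊆ (180, 246). Containment (⊆): since 6 | 180 and 6 | 246 (180 = 6·30, 246 = 6·41), every Z-linear combination of 180 and 246 is divisible by 6, so (180, 246) ⊆ (6). Therefore (180, 246) = (6), d = 6.

Final answer: (180, 246) = (6); d = 6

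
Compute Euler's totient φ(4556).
φ(4556) = 2112

φ is multiplicative, with φ(p^e) = p^e − p^(e−1). Factorise 4556 = 2^2 · 17 · 67. Then
  φ(4556) = (2^2 − 2^1) · (17 − 1) · (67 − 1) = 2 · 16 · 66 = 2112.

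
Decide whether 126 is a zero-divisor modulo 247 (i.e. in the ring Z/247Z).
NO

gcd(126, 247) = 1, so 126 is a unit in Z/247Z (it has a multiplicative inverse). A unit cannot be a zero-divisor: if 126·b ≡ 0 then multiplying both sides by 126^(−1) gives b ≡ 0. So 126 is not a zero-divisor.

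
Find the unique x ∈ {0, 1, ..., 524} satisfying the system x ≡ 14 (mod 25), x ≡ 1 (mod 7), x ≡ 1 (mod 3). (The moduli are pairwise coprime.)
The moduli 25, 7, 3 are pairwise coprime, so by the CRT there is a unique solution mod 25·7·3 = 525.
Solve by successive substitution. Start with x ≡ 14 (mod 25).
  Combine with x ≡ 1 (mod 7): write x = 14 + 25·t and require 14 + 25·t ≡ 1 (mod 7), i.e. 25·t ≡ 1 − 14 ≡ 1 (mod 7). Since 25^(−1) ≡ 2 (mod 7) (25 ≡ 4 (mod 7)), t ≡ 2·1 ≡ 2 (mod 7). So x ≡ 14 + 25·2 = 64 (mod 175).
  Combine with x ≡ 1 (mod 3): write x = 64 + 175·t and require 64 + 175·t ≡ 1 (mod 3), i.e. 175·t ≡ 1 − 64 ≡ 0 (mod 3). Since 175^(−1) ≡ 1 (mod 3) (175 ≡ 1 (mod 3)), t ≡ 1·0 ≡ 0 (mod 3). So x ≡ 64 + 175·0 = 64 (mod 525).
Unique solution in [0, 525): x = 64.

Final answer: x ≡ 64 (mod 525); the representative in [0, 525) is 64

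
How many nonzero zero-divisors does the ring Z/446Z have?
In Z/446Z each nonzero element is either a unit (gcd with 446 is 1) or a zero-divisor (gcd > 1). The number of units is φ(446): factorise 446 = 2 · 223, so φ(446) = (2 − 1) · (223 − 1) = 1 · 222 = 222. The nonzero elements number 446 − 1 = 445. Hence the nonzero zero-divisors number 445 − 222 = 223.

Final answer: Z/446Z has 223 nonzero zero-divisors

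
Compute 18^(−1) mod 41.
Apply the extended Euclidean algorithm to (41, 18), tracking rows (r, s, t) with s·41 + t·18 = r. Each division r_prev = q·r_cur + r_new produces the new row as (previous row) − q·(current row):
  row A: (41, 1, 0)   [1·41 + 0·18 = 41]
  row B: (18, 0, 1)   [0·41 + 1·18 = 18]
  41 = 2·18 + 5   → row C = row A − 2·row B = (5, 1, −2)   [check: 1·41 − 2·18 = 5]
  18 = 3·5 + 3   → row D = row B − 3·row C = (3, −3, 7)   [check: −3·41 + 7·18 = 3]
  5 = 1·3 + 2   → row E = row C − 1·row D = (2, 4, −9)   [check: 4·41 − 9·18 = 2]
  3 = 1·2 + 1   → row F = row D − 1·row E = (1, −7, 16)   [check: −7·41 + 16·18 = 1]
  2 = 2·1 + 0   → remainder 0, stop. gcd = 1 (last nonzero row F).
The gcd is 1, so 18 is invertible mod 41. The last nonzero row gives −7·41 + 16·18 = 1, so t = 16. So 18^(−1) ≡ 16 (mod 41). Verify: 18 · 16 = 288 ≡ 1 (mod 41). ✓

Final answer: 18^(−1) ≡ 16 (mod 41)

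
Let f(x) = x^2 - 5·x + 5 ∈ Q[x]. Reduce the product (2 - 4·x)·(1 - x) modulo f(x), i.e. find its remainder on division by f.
First multiply in Q[x] without reducing: a · b = 4·x^2 - 6·x + 2. Now divide by f(x) = x^2 - 5·x + 5, eliminating the leading term at each step:
  leading term 4·x^2: subtract (4)·f(x) = 4·x^2 - 20·x + 20, leaving 14·x - 18
The degree is now < 2, so this is the remainder. Hence a · b ≡ 14·x - 18 in Q[x]/(f).

Final answer: a · b ≡ 14·x - 18 (mod f(x))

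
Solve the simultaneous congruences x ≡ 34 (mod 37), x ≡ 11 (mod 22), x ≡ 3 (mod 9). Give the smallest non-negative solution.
The moduli 37, 22, 9 are pairwise coprime, so by the CRT there is a unique solution mod 37·22·9 = 7326.
Solve by successive substitution. Start with x ≡ 34 (mod 37).
  Combine with x ≡ 11 (mod 22): write x = 34 + 37·t and require 34 + 37·t ≡ 11 (mod 22), i.e. 37·t ≡ 11 − 34 ≡ 21 (mod 22). Since 37^(−1) ≡ 3 (mod 22) (37 ≡ 15 (mod 22)), t ≡ 3·21 ≡ 19 (mod 22). So x ≡ 34 + 37·19 = 737 (mod 814).
  Combine with x ≡ 3 (mod 9): write x = 737 + 814·t and require 737 + 814·t ≡ 3 (mod 9), i.e. 814·t ≡ 3 − 737 ≡ 4 (mod 9). Since 814^(−1) ≡ 7 (mod 9) (814 ≡ 4 (mod 9)), t ≡ 7·4 ≡ 1 (mod 9). So x ≡ 737 + 814·1 = 1551 (mod 7326).
Unique solution in [0, 7326): x = 1551.

Final answer: x ≡ 1551 (mod 7326); the representative in [0, 7326) is 1551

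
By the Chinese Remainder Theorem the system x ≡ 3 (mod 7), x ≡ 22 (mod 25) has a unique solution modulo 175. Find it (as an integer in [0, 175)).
The moduli 7, 25 are pairwise coprime, so by the CRT there is a unique solution mod 7·25 = 175.
Solve by successive substitution. Start with x ≡ 3 (mod 7).
  Combine with x ≡ 22 (mod 25): write x = 3 + 7·t and require 3 + 7·t ≡ 22 (mod 25), i.e. 7·t ≡ 22 − 3 ≡ 19 (mod 25). Since 7^(−1) ≡ 18 (mod 25), t ≡ 18·19 ≡ 17 (mod 25). So x ≡ 3 + 7·17 = 122 (mod 175).
Unique solution in [0, 175): x = 122.

Final answer: x ≡ 122 (mod 175); the representative in [0, 175) is 122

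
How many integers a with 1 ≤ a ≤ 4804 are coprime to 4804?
2400

The number of a ∈ {1, ..., 4804} with gcd(a, 4804) = 1 is by definition Euler's totient φ(4804). φ is multiplicative, with φ(p^e) = p^e − p^(e−1). Factorise 4804 = 2^2 · 1201. Then
  φ(4804) = (2^2 − 2^1) · (1201 − 1) = 2 · 1200 = 2400.
So there are 2400 such integers.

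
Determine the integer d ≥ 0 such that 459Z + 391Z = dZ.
(459, 391) = (17); d = 17

In the PID Z, (a, b) is generated by gcd(a, b). Compute gcd(459, 391) with the extended Euclidean algorithm, tracking rows (r, s, t) with s·459 + t·391 = r:
  row A: (459, 1, 0)   [1·459 + 0·391 = 459]
  row B: (391, 0, 1)   [0·459 + 1·391 = 391]
  459 = 1·391 + 68   → row C = row A − 1·row B = (68, 1, −1)   [check: 1·459 − 1·391 = 68]
  391 = 5·68 + 51   → row D = row B − 5·row C = (51, −5, 6)   [check: −5·459 + 6·391 = 51]
  68 = 1·51 + 17   → row E = row C − 1·row D = (17, 6, −7)   [check: 6·459 − 7·391 = 17]
  51 = 3·17 + 0   → remainder 0, stop. gcd = 17 (last nonzero row E).
So gcd(459, 391) = 17, with Bézout identity 6·459 − 7·391 = 17. Containment (⊇): the Bézout identity exhibits 17 as an element of (459, 391), giving (17) ⊆ (459, 391). Containment (⊆): since 17 | 459 and 17 | 391 (459 = 17·27, 391 = 17·23), every Z-linear combination of 459 and 391 is divisible by 17, so (459, 391) ⊆ (17). Therefore (459, 391) = (17), d = 17.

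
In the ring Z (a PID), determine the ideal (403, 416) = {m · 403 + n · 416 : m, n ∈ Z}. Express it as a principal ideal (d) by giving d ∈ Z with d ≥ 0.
(403, 416) = (13); d = 13

In the PID Z, (a, b) is generated by gcd(a, b). Compute gcd(416, 403) with the extended Euclidean algorithm, tracking rows (r, s, t) with s·416 + t·403 = r:
  row A: (416, 1, 0)   [1·416 + 0·403 = 416]
  row B: (403, 0, 1)   [0·416 + 1·403 = 403]
  416 = 1·403 + 13   → row C = row A − 1·row B = (13, 1, −1)   [check: 1·416 − 1·403 = 13]
  403 = 31·13 + 0   → remainder 0, stop. gcd = 13 (last nonzero row C).
So gcd(403, 416) = 13, with Bézout identity 1·416 − 1·403 = 13. Containment (⊇): the Bézout identity exhibits 13 as an element of (403, 416), giving (13) ⊆ (403, 416). Containment (⊆): since 13 | 403 and 13 | 416 (403 = 13·31, 416 = 13·32), every Z-linear combination of 403 and 416 is divisible by 13, so (403, 416) ⊆ (13). Therefore (403, 416) = (13), d = 13.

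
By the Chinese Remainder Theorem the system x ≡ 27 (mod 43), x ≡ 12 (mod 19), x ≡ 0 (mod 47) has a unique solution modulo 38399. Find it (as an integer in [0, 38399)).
x ≡ 30127 (mod 38399); the representative in [0, 38399) is 30127

The moduli 43, 19, 47 are pairwise coprime, so by the CRT there is a unique solution mod 43·19·47 = 38399.
Solve by successive substitution. Start with x ≡ 27 (mod 43).
  Combine with x ≡ 12 (mod 19): write x = 27 + 43·t and require 27 + 43·t ≡ 12 (mod 19), i.e. 43·t ≡ 12 − 27 ≡ 4 (mod 19). Since 43^(−1) ≡ 4 (mod 19) (43 ≡ 5 (mod 19)), t ≡ 4·4 ≡ 16 (mod 19). So x ≡ 27 + 43·16 = 715 (mod 817).
  Combine with x ≡ 0 (mod 47): write x = 715 + 817·t and require 715 + 817·t ≡ 0 (mod 47), i.e. 817·t ≡ 0 − 715 ≡ 37 (mod 47). Since 817^(−1) ≡ 34 (mod 47) (817 ≡ 18 (mod 47)), t ≡ 34·37 ≡ 36 (mod 47). So x ≡ 715 + 817·36 = 30127 (mod 38399).
Unique solution in [0, 38399): x = 30127.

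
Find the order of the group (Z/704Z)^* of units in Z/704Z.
|(Z/704Z)^*| = 320

(Z/704Z)^* consists of the classes a with gcd(a, 704) = 1, so its order is φ(704). φ is multiplicative, with φ(p^e) = p^e − p^(e−1). Factorise 704 = 2^6 · 11. Then
  φ(704) = (2^6 − 2^5) · (11 − 1) = 32 · 10 = 320.
Thus |(Z/704Z)^*| = 320.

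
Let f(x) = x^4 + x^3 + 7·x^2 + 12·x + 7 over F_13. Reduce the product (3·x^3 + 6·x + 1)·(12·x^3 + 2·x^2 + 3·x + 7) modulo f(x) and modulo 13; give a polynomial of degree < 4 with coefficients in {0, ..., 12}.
a · b ≡ 3·x^3 + 10·x^2 + 10·x + 6 (mod f(x))

Multiply as integer polynomials: a · b = 36·x^6 + 6·x^5 + 81·x^4 + 45·x^3 + 20·x^2 + 45·x + 7. Reducing coefficients mod 13: a · b ≡ 10·x^6 + 6·x^5 + 3·x^4 + 6·x^3 + 7·x^2 + 6·x + 7. Now divide by f(x) = x^4 + x^3 + 7·x^2 + 12·x + 7 in F_13[x], eliminating the leading term at each step:
  leading term 10·x^6: subtract (10·x^2)·f(x) = 10·x^6 + 10·x^5 + 5·x^4 + 3·x^3 + 5·x^2, leaving 9·x^5 + 11·x^4 + 3·x^3 + 2·x^2 + 6·x + 7 (coefficients mod 13)
  leading term 9·x^5: subtract (9·x)·f(x) = 9·x^5 + 9·x^4 + 11·x^3 + 4·x^2 + 11·x, leaving 2·x^4 + 5·x^3 + 11·x^2 + 8·x + 7 (coefficients mod 13)
  leading term 2·x^4: subtract (2)·f(x) = 2·x^4 + 2·x^3 + x^2 + 11·x + 1, leaving 3·x^3 + 10·x^2 + 10·x + 6 (coefficients mod 13)
The degree is now < 4, so this is the remainder. Hence a · b ≡ 3·x^3 + 10·x^2 + 10·x + 6 in F_13[x]/(f).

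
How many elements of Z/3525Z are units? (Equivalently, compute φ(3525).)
An element a ∈ Z/3525Z is a unit iff gcd(a, 3525) = 1, so the number of units is φ(3525). φ is multiplicative, with φ(p^e) = p^e − p^(e−1). Factorise 3525 = 3 · 5^2 · 47. Then
  φ(3525) = (3 − 1) · (5^2 − 5^1) · (47 − 1) = 2 · 20 · 46 = 1840.

Final answer: Z/3525Z has φ(3525) = 1840 units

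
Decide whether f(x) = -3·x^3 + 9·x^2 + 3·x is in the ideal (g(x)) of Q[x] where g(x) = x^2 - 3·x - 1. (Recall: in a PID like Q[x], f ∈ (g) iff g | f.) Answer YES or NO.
YES

In Q[x] the ideal (g) consists of all multiples of g, so f ∈ (g) iff g | f, i.e. iff the remainder of f on division by g is 0. Divide f by g (g is monic, so eliminate the leading term of the running remainder at each step):
  leading term -3·x^3: subtract (-3·x)·g(x) = -3·x^3 + 9·x^2 + 3·x, leaving 0
The remainder is 0, so f(x) = g(x) · h(x) with h(x) = -3·x. Hence g | f, i.e. f ∈ (g).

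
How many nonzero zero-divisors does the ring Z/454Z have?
In Z/454Z each nonzero element is either a unit (gcd with 454 is 1) or a zero-divisor (gcd > 1). The number of units is φ(454): factorise 454 = 2 · 227, so φ(454) = (2 − 1) · (227 − 1) = 1 · 226 = 226. The nonzero elements number 454 − 1 = 453. Hence the nonzero zero-divisors number 453 − 226 = 227.

Final answer: Z/454Z has 227 nonzero zero-divisors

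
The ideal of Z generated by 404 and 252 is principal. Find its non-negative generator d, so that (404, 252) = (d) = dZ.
In the PID Z, (a, b) is generated by gcd(a, b). Compute gcd(404, 252) with the extended Euclidean algorithm, tracking rows (r, s, t) with s·404 + t·252 = r:
  row A: (404, 1, 0)   [1·404 + 0·252 = 404]
  row B: (252, 0, 1)   [0·404 + 1·252 = 252]
  404 = 1·252 + 152   → row C = row A − 1·row B = (152, 1, −1)   [check: 1·404 − 1·252 = 152]
  252 = 1·152 + 100   → row D = row B − 1·row C = (100, −1, 2)   [check: −1·404 + 2·252 = 100]
  152 = 1·100 + 52   → row E = row C − 1·row D = (52, 2, −3)   [check: 2·404 − 3·252 = 52]
  100 = 1·52 + 48   → row F = row D − 1·row E = (48, −3, 5)   [check: −3·404 + 5·252 = 48]
  52 = 1·48 + 4   → row G = row E − 1·row F = (4, 5, −8)   [check: 5·404 − 8·252 = 4]
  48 = 12·4 + 0   → remainder 0, stop. gcd = 4 (last nonzero row G).
So gcd(404, 252) = 4, with Bézout identity 5·404 − 8·252 = 4. Containment (⊇): the Bézout identity exhibits 4 as an element of (404, 252), giving (4) ⊆ (404, 252). Containment (⊆): since 4 | 404 and 4 | 252 (404 = 4·101, 252 = 4·63), every Z-linear combination of 404 and 252 is divisible by 4, so (404, 252) ⊆ (4). Therefore (404, 252) = (4), d = 4.

Final answer: (404, 252) = (4); d = 4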